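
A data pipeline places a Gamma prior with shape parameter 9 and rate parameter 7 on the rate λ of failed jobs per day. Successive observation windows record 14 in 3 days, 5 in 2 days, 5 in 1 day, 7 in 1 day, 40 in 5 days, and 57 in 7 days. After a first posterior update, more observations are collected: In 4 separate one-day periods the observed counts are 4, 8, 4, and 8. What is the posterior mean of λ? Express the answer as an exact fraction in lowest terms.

161/30

Total count: 14 + 5 + 5 + 7 + 40 + 57 = 128.
Total exposure: 3 + 2 + 1 + 1 + 5 + 7 = 19 days.
After the first batch: Gamma(9 + 128, 7 + 19) = Gamma(137, 26).
Total count: 4 + 8 + 4 + 8 = 24.
Total exposure: 4 days.
After the second batch: Gamma(137 + 24, 26 + 4) = Gamma(161, 30).
Posterior mean = α'/β' = 161/30.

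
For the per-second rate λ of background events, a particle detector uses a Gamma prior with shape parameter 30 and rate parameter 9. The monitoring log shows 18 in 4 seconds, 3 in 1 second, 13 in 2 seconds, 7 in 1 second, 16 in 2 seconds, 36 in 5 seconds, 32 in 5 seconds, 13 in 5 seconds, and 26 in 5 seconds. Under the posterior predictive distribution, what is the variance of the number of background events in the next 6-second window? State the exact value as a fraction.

Total count: 18 + 3 + 13 + 7 + 16 + 36 + 32 + 13 + 26 = 164.
Total exposure: 4 + 1 + 2 + 1 + 2 + 5 + 5 + 5 + 5 = 30 seconds.
The Gamma prior is conjugate for the Poisson rate, so λ | data ~ Gamma(30+164, 9+30) = Gamma(194, 39).
The posterior predictive for a window of length T is Negative Binomial with variance T·α'·(β'+T)/β'² = 6·194·45/1521 = 5820/169.

5820/169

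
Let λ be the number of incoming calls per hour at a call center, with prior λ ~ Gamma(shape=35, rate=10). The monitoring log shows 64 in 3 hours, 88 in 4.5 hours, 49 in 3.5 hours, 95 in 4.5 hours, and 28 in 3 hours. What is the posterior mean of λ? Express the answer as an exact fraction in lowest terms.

Total count: 64 + 88 + 49 + 95 + 28 = 324.
Total exposure: 3 + 4.5 + 3.5 + 4.5 + 3 = 18.5 hours.
Conjugate update: add total count to the shape and total exposure to the rate, giving Gamma(359, 57/2).
Posterior mean = α'/β' = 359/(57/2) = 718/57.

718/57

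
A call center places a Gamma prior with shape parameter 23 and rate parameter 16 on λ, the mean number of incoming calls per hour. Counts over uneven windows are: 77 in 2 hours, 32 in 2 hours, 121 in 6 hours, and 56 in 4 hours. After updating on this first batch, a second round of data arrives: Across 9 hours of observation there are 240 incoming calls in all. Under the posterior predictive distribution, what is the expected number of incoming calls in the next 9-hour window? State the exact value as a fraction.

1647/13

Total count: 77 + 32 + 121 + 56 = 286.
Total exposure: 2 + 2 + 6 + 4 = 14 hours.
After the first batch: Gamma(23 + 286, 16 + 14) = Gamma(309, 30).
Total count 240 over total exposure 9 hours.
After the second batch: Gamma(309 + 240, 30 + 9) = Gamma(549, 39).
Predictive mean over a 9-hour window = T·E[λ|data] = 9·549/39 = 1647/13.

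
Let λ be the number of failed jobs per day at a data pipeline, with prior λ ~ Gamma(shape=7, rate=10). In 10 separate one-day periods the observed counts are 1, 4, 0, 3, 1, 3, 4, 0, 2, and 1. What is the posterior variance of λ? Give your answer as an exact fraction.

Total count: 1 + 4 + 0 + 3 + 1 + 3 + 4 + 0 + 2 + 1 = 19.
Total exposure: 10 days.
Conjugate update: add total count to the shape and total exposure to the rate, giving Gamma(26, 20).
Posterior variance = α'/β'² = 26/400 = 13/200.

13/200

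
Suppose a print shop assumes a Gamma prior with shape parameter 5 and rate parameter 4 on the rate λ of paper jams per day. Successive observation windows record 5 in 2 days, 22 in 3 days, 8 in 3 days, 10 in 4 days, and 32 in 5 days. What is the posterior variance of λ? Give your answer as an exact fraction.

82/441

Total count: 5 + 22 + 8 + 10 + 32 = 77.
Total exposure: 2 + 3 + 3 + 4 + 5 = 17 days.
Gamma(α, β) with Poisson data over total exposure Σt gives posterior Gamma(α+Σx, β+Σt) = Gamma(82, 21).
Posterior variance = α'/β'² = 82/441.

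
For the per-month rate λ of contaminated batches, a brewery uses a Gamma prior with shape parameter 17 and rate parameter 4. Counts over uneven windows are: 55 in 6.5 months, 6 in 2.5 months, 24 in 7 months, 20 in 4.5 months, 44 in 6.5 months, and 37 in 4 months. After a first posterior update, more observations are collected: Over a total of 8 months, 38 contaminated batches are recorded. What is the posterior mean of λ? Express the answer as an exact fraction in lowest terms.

Total count: 55 + 6 + 24 + 20 + 44 + 37 = 186.
Total exposure: 6.5 + 2.5 + 7 + 4.5 + 6.5 + 4 = 31 months.
After the first batch: Gamma(17 + 186, 4 + 31) = Gamma(203, 35).
Total count 38 over total exposure 8 months.
After the second batch: Gamma(203 + 38, 35 + 8) = Gamma(241, 43).
Posterior mean = α'/β' = 241/43.

241/43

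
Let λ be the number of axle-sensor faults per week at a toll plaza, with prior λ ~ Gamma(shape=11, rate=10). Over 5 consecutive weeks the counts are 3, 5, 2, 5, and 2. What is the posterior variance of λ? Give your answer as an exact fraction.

28/225

Total count: 3 + 5 + 2 + 5 + 2 = 17.
Total exposure: 5 weeks.
Conjugate update: add total count to the shape and total exposure to the rate, giving Gamma(28, 15).
Posterior variance = α'/β'² = 28/225.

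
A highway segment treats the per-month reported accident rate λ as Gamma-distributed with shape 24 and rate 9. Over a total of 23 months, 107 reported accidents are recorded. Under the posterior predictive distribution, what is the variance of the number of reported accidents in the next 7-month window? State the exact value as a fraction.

35763/1024

Total count 107 over total exposure 23 months.
Gamma(α, β) with Poisson data over total exposure Σt gives posterior Gamma(α+Σx, β+Σt) = Gamma(131, 32).
The posterior predictive for a window of length T is Negative Binomial with variance T·α'·(β'+T)/β'² = 7·131·39/1024 = 35763/1024.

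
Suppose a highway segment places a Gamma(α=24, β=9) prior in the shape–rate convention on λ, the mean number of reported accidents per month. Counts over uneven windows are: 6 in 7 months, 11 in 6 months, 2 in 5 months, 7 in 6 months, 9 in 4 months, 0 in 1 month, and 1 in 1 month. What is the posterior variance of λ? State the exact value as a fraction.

Total count: 6 + 11 + 2 + 7 + 9 + 0 + 1 = 36.
Total exposure: 7 + 6 + 5 + 6 + 4 + 1 + 1 = 30 months.
Posterior: α' = 24 + 36 = 60, β' = 9 + 30 = 39.
Posterior variance = α'/β'² = 60/1521 = 20/507.

20/507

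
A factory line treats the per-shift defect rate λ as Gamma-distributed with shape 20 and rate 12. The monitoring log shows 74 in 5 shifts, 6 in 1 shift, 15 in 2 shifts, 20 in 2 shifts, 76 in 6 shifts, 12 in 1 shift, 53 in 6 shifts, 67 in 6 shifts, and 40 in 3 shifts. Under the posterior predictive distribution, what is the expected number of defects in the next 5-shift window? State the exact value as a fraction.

Total count: 74 + 6 + 15 + 20 + 76 + 12 + 53 + 67 + 40 = 363.
Total exposure: 5 + 1 + 2 + 2 + 6 + 1 + 6 + 6 + 3 = 32 shifts.
The Gamma prior is conjugate for the Poisson rate, so λ | data ~ Gamma(20+363, 12+32) = Gamma(383, 44).
Predictive mean over a 5-shift window = T·E[λ|data] = 5·383/44 = 1915/44.

1915/44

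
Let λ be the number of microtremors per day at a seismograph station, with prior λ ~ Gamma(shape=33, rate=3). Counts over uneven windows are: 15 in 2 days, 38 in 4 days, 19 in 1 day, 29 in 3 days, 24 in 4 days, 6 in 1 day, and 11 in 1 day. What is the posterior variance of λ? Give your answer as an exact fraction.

Total count: 15 + 38 + 19 + 29 + 24 + 6 + 11 = 142.
Total exposure: 2 + 4 + 1 + 3 + 4 + 1 + 1 = 16 days.
Conjugate update: add total count to the shape and total exposure to the rate, giving Gamma(175, 19).
Posterior variance = α'/β'² = 175/361.

175/361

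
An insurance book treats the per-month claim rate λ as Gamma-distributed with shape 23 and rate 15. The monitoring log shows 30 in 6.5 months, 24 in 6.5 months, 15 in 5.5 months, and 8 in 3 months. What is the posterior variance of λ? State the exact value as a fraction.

400/5329

Total count: 30 + 24 + 15 + 8 = 77.
Total exposure: 6.5 + 6.5 + 5.5 + 3 = 21.5 months.
By Gamma–Poisson conjugacy, the posterior is Gamma(α + Σx, β + Σt) = Gamma(23 + 77, 15 + 21.5) = Gamma(100, 73/2).
Posterior variance = α'/β'² = 100/(5329/4) = 400/5329.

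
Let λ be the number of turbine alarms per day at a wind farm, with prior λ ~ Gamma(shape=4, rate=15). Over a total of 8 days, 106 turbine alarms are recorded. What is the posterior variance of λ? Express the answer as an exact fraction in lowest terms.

110/529

Total count 106 over total exposure 8 days.
Gamma(α, β) with Poisson data over total exposure Σt gives posterior Gamma(α+Σx, β+Σt) = Gamma(110, 23).
Posterior variance = α'/β'² = 110/529.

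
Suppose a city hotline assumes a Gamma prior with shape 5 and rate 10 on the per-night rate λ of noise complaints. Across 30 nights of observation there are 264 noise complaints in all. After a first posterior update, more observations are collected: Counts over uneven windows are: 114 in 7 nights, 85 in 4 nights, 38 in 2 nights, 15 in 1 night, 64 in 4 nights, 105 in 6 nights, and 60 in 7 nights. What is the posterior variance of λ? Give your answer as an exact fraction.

750/5041

Total count 264 over total exposure 30 nights.
After the first batch: Gamma(5 + 264, 10 + 30) = Gamma(269, 40).
Total count: 114 + 85 + 38 + 15 + 64 + 105 + 60 = 481.
Total exposure: 7 + 4 + 2 + 1 + 4 + 6 + 7 = 31 nights.
After the second batch: Gamma(269 + 481, 40 + 31) = Gamma(750, 71).
Posterior variance = α'/β'² = 750/5041.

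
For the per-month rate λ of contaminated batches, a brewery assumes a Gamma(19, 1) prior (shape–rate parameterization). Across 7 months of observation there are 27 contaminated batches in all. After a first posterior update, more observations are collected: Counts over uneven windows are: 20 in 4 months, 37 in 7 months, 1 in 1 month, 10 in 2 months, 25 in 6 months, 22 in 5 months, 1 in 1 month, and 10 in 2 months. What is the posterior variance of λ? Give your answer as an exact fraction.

Total count 27 over total exposure 7 months.
After the first batch: Gamma(19 + 27, 1 + 7) = Gamma(46, 8).
Total count: 20 + 37 + 1 + 10 + 25 + 22 + 1 + 10 = 126.
Total exposure: 4 + 7 + 1 + 2 + 6 + 5 + 1 + 2 = 28 months.
After the second batch: Gamma(46 + 126, 8 + 28) = Gamma(172, 36).
Posterior variance = α'/β'² = 172/1296 = 43/324.

43/324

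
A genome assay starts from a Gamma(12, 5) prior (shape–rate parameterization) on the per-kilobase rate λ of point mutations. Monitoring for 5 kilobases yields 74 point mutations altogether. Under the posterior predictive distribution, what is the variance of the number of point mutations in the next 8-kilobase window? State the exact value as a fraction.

Total count 74 over total exposure 5 kilobases.
Conjugate update: add total count to the shape and total exposure to the rate, giving Gamma(86, 10).
The posterior predictive for a window of length T is Negative Binomial with variance T·α'·(β'+T)/β'² = 8·86·18/100 = 3096/25.

3096/25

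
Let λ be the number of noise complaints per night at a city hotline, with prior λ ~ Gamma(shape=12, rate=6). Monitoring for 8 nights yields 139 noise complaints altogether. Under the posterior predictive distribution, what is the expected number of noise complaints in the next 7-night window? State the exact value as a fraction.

151/2

Total count 139 over total exposure 8 nights.
Posterior: α' = 12 + 139 = 151, β' = 6 + 8 = 14.
Predictive mean over a 7-night window = T·E[λ|data] = 7·151/14 = 151/2.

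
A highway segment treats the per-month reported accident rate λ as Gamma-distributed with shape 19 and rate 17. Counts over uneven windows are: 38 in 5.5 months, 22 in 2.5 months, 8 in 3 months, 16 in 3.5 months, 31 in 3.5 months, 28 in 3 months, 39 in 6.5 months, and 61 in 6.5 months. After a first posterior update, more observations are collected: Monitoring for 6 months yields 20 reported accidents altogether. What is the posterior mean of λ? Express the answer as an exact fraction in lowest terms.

94/19

Total count: 38 + 22 + 8 + 16 + 31 + 28 + 39 + 61 = 243.
Total exposure: 5.5 + 2.5 + 3 + 3.5 + 3.5 + 3 + 6.5 + 6.5 = 34 months.
After the first batch: Gamma(19 + 243, 17 + 34) = Gamma(262, 51).
Total count 20 over total exposure 6 months.
After the second batch: Gamma(262 + 20, 51 + 6) = Gamma(282, 57).
Posterior mean = α'/β' = 282/57 = 94/19.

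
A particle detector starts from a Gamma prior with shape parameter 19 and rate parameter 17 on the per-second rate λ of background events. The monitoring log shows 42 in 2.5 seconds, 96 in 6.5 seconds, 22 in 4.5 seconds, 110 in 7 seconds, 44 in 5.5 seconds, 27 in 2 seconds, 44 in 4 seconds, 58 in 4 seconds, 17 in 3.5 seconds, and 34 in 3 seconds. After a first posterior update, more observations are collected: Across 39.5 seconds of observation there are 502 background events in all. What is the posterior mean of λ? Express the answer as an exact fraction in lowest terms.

1015/99

Total count: 42 + 96 + 22 + 110 + 44 + 27 + 44 + 58 + 17 + 34 = 494.
Total exposure: 2.5 + 6.5 + 4.5 + 7 + 5.5 + 2 + 4 + 4 + 3.5 + 3 = 42.5 seconds.
After the first batch: Gamma(19 + 494, 17 + 42.5) = Gamma(513, 119/2).
Total count 502 over total exposure 39.5 seconds.
After the second batch: Gamma(513 + 502, 119/2 + 39.5) = Gamma(1015, 99).
Posterior mean = α'/β' = 1015/99.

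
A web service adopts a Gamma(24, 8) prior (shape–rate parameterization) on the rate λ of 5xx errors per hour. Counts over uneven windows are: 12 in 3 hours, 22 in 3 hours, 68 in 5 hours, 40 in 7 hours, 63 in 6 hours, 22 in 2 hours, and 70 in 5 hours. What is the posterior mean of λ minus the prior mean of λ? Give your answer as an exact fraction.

68/13

Total count: 12 + 22 + 68 + 40 + 63 + 22 + 70 = 297.
Total exposure: 3 + 3 + 5 + 7 + 6 + 2 + 5 = 31 hours.
Posterior: α' = 24 + 297 = 321, β' = 8 + 31 = 39.
Posterior mean = 321/39 = 107/13; prior mean = 24/8 = 3. Difference = 107/13 − 3 = 68/13.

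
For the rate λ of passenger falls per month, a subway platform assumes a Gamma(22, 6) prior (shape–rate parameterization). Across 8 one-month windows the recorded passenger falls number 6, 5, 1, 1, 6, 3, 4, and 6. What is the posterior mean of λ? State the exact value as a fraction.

27/7

Total count: 6 + 5 + 1 + 1 + 6 + 3 + 4 + 6 = 32.
Total exposure: 8 months.
The Gamma prior is conjugate for the Poisson rate, so λ | data ~ Gamma(22+32, 6+8) = Gamma(54, 14).
Posterior mean = α'/β' = 54/14 = 27/7.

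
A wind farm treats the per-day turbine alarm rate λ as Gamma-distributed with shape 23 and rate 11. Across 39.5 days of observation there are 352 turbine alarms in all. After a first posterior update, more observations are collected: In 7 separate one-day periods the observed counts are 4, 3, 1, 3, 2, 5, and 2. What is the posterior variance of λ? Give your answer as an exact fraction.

Total count 352 over total exposure 39.5 days.
After the first batch: Gamma(23 + 352, 11 + 39.5) = Gamma(375, 101/2).
Total count: 4 + 3 + 1 + 3 + 2 + 5 + 2 = 20.
Total exposure: 7 days.
After the second batch: Gamma(375 + 20, 101/2 + 7) = Gamma(395, 115/2).
Posterior variance = α'/β'² = 395/(13225/4) = 316/2645.

316/2645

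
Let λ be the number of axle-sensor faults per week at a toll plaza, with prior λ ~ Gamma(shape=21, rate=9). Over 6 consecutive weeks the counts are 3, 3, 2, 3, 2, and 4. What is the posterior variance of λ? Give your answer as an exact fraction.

38/225

Total count: 3 + 3 + 2 + 3 + 2 + 4 = 17.
Total exposure: 6 weeks.
By Gamma–Poisson conjugacy, the posterior is Gamma(α + Σx, β + Σt) = Gamma(21 + 17, 9 + 6) = Gamma(38, 15).
Posterior variance = α'/β'² = 38/225.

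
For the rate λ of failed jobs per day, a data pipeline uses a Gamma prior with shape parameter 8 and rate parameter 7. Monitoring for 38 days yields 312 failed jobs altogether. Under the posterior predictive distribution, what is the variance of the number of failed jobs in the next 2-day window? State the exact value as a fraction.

Total count 312 over total exposure 38 days.
By Gamma–Poisson conjugacy, the posterior is Gamma(α + Σx, β + Σt) = Gamma(8 + 312, 7 + 38) = Gamma(320, 45).
The posterior predictive for a window of length T is Negative Binomial with variance T·α'·(β'+T)/β'² = 2·320·47/2025 = 6016/405.

6016/405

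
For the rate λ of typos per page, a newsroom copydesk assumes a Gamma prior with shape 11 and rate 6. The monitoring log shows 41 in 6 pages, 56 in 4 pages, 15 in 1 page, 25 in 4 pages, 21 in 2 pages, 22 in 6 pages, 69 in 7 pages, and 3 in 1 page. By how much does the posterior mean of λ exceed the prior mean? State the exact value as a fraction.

1171/222

Total count: 41 + 56 + 15 + 25 + 21 + 22 + 69 + 3 = 252.
Total exposure: 6 + 4 + 1 + 4 + 2 + 6 + 7 + 1 = 31 pages.
The Gamma prior is conjugate for the Poisson rate, so λ | data ~ Gamma(11+252, 6+31) = Gamma(263, 37).
Posterior mean = 263/37 = 263/37; prior mean = 11/6 = 11/6. Difference = 263/37 − 11/6 = 1171/222.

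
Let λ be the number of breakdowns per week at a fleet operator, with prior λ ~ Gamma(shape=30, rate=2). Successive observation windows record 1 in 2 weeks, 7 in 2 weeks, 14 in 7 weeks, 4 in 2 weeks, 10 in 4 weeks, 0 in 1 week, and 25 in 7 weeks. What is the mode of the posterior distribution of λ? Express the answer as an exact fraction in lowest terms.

Total count: 1 + 7 + 14 + 4 + 10 + 0 + 25 = 61.
Total exposure: 2 + 2 + 7 + 2 + 4 + 1 + 7 = 25 weeks.
By Gamma–Poisson conjugacy, the posterior is Gamma(α + Σx, β + Σt) = Gamma(30 + 61, 2 + 25) = Gamma(91, 27).
Posterior mode = (α'−1)/β' = 90/27 = 10/3.

10/3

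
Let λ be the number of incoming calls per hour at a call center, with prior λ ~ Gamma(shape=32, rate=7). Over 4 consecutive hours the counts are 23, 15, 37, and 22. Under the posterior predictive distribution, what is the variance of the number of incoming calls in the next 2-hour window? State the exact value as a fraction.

Total count: 23 + 15 + 37 + 22 = 97.
Total exposure: 4 hours.
Conjugate update: add total count to the shape and total exposure to the rate, giving Gamma(129, 11).
The posterior predictive for a window of length T is Negative Binomial with variance T·α'·(β'+T)/β'² = 2·129·13/121 = 3354/121.

3354/121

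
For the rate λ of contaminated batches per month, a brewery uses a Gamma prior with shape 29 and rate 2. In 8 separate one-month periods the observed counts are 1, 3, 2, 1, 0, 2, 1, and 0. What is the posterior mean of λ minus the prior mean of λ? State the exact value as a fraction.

-53/5

Total count: 1 + 3 + 2 + 1 + 0 + 2 + 1 + 0 = 10.
Total exposure: 8 months.
By Gamma–Poisson conjugacy, the posterior is Gamma(α + Σx, β + Σt) = Gamma(29 + 10, 2 + 8) = Gamma(39, 10).
Posterior mean = 39/10 = 39/10; prior mean = 29/2 = 29/2. Difference = 39/10 − 29/2 = -53/5.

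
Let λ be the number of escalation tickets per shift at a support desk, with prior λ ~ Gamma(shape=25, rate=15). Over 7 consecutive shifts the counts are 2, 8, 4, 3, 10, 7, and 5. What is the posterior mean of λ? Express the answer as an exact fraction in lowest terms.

Total count: 2 + 8 + 4 + 3 + 10 + 7 + 5 = 39.
Total exposure: 7 shifts.
Conjugate update: add total count to the shape and total exposure to the rate, giving Gamma(64, 22).
Posterior mean = α'/β' = 64/22 = 32/11.

32/11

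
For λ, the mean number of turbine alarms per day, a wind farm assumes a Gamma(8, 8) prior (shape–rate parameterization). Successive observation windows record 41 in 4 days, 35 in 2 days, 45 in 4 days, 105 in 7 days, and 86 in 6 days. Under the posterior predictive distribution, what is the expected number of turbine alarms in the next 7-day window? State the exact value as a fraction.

2240/31

Total count: 41 + 35 + 45 + 105 + 86 = 312.
Total exposure: 4 + 2 + 4 + 7 + 6 = 23 days.
By Gamma–Poisson conjugacy, the posterior is Gamma(α + Σx, β + Σt) = Gamma(8 + 312, 8 + 23) = Gamma(320, 31).
Predictive mean over a 7-day window = T·E[λ|data] = 7·320/31 = 2240/31.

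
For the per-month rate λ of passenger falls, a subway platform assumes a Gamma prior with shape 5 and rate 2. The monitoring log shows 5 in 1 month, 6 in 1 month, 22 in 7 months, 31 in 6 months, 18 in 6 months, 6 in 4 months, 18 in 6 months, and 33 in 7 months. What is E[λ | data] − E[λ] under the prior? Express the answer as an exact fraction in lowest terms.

Total count: 5 + 6 + 22 + 31 + 18 + 6 + 18 + 33 = 139.
Total exposure: 1 + 1 + 7 + 6 + 6 + 4 + 6 + 7 = 38 months.
By Gamma–Poisson conjugacy, the posterior is Gamma(α + Σx, β + Σt) = Gamma(5 + 139, 2 + 38) = Gamma(144, 40).
Posterior mean = 144/40 = 18/5; prior mean = 5/2 = 5/2. Difference = 18/5 − 5/2 = 11/10.

11/10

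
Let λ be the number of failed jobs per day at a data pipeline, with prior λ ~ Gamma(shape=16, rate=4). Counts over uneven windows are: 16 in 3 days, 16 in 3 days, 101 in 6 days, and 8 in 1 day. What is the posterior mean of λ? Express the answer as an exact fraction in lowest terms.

Total count: 16 + 16 + 101 + 8 = 141.
Total exposure: 3 + 3 + 6 + 1 = 13 days.
Gamma(α, β) with Poisson data over total exposure Σt gives posterior Gamma(α+Σx, β+Σt) = Gamma(157, 17).
Posterior mean = α'/β' = 157/17.

157/17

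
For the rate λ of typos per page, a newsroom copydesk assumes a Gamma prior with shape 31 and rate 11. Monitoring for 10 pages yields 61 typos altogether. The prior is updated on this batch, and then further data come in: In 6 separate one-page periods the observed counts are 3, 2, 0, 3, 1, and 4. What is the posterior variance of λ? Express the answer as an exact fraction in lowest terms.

Total count 61 over total exposure 10 pages.
After the first batch: Gamma(31 + 61, 11 + 10) = Gamma(92, 21).
Total count: 3 + 2 + 0 + 3 + 1 + 4 = 13.
Total exposure: 6 pages.
After the second batch: Gamma(92 + 13, 21 + 6) = Gamma(105, 27).
Posterior variance = α'/β'² = 105/729 = 35/243.

35/243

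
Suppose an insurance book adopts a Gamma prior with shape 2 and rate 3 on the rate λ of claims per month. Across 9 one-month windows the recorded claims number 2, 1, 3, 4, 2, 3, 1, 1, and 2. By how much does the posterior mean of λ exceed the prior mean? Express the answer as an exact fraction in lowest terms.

13/12

Total count: 2 + 1 + 3 + 4 + 2 + 3 + 1 + 1 + 2 = 19.
Total exposure: 9 months.
By Gamma–Poisson conjugacy, the posterior is Gamma(α + Σx, β + Σt) = Gamma(2 + 19, 3 + 9) = Gamma(21, 12).
Posterior mean = 21/12 = 7/4; prior mean = 2/3 = 2/3. Difference = 7/4 − 2/3 = 13/12.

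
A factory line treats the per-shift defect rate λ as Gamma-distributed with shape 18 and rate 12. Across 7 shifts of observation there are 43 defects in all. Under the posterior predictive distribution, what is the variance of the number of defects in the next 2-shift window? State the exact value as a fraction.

2562/361

Total count 43 over total exposure 7 shifts.
By Gamma–Poisson conjugacy, the posterior is Gamma(α + Σx, β + Σt) = Gamma(18 + 43, 12 + 7) = Gamma(61, 19).
The posterior predictive for a window of length T is Negative Binomial with variance T·α'·(β'+T)/β'² = 2·61·21/361 = 2562/361.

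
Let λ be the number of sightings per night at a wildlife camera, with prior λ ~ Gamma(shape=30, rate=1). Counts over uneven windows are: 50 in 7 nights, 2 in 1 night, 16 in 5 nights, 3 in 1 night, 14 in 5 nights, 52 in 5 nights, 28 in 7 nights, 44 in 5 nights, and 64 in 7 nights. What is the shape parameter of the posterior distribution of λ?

Total count: 50 + 2 + 16 + 3 + 14 + 52 + 28 + 44 + 64 = 273.
Total exposure: 7 + 1 + 5 + 1 + 5 + 5 + 7 + 5 + 7 = 43 nights.
Gamma(α, β) with Poisson data over total exposure Σt gives posterior Gamma(α+Σx, β+Σt) = Gamma(303, 44).

303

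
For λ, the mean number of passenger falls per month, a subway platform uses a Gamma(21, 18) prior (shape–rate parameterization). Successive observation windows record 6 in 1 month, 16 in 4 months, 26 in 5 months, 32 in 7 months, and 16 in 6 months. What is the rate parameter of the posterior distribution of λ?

Total count: 6 + 16 + 26 + 32 + 16 = 96.
Total exposure: 1 + 4 + 5 + 7 + 6 = 23 months.
Conjugate update: add total count to the shape and total exposure to the rate, giving Gamma(117, 41).

41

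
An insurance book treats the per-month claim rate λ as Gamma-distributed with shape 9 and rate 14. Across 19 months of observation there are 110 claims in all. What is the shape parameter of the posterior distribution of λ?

119

Total count 110 over total exposure 19 months.
Gamma(α, β) with Poisson data over total exposure Σt gives posterior Gamma(α+Σx, β+Σt) = Gamma(119, 33).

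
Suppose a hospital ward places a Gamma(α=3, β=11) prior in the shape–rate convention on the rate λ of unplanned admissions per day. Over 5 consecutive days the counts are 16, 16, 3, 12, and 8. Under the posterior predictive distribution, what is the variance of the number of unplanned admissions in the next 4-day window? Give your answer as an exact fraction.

145/8

Total count: 16 + 16 + 3 + 12 + 8 = 55.
Total exposure: 5 days.
By Gamma–Poisson conjugacy, the posterior is Gamma(α + Σx, β + Σt) = Gamma(3 + 55, 11 + 5) = Gamma(58, 16).
The posterior predictive for a window of length T is Negative Binomial with variance T·α'·(β'+T)/β'² = 4·58·20/256 = 145/8.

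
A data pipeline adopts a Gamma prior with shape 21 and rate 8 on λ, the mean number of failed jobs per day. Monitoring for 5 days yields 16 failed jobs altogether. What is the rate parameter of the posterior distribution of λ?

Total count 16 over total exposure 5 days.
Conjugate update: add total count to the shape and total exposure to the rate, giving Gamma(37, 13).

13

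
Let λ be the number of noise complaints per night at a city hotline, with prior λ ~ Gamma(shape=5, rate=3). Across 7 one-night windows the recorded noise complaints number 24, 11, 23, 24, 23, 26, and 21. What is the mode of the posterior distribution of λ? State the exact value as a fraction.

78/5

Total count: 24 + 11 + 23 + 24 + 23 + 26 + 21 = 152.
Total exposure: 7 nights.
By Gamma–Poisson conjugacy, the posterior is Gamma(α + Σx, β + Σt) = Gamma(5 + 152, 3 + 7) = Gamma(157, 10).
Posterior mode = (α'−1)/β' = 156/10 = 78/5.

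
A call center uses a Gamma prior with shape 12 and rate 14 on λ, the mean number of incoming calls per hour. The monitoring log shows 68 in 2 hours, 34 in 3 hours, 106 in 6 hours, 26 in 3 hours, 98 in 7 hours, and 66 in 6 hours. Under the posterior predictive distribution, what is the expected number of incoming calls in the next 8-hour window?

Total count: 68 + 34 + 106 + 26 + 98 + 66 = 398.
Total exposure: 2 + 3 + 6 + 3 + 7 + 6 = 27 hours.
Conjugate update: add total count to the shape and total exposure to the rate, giving Gamma(410, 41).
Predictive mean over an 8-hour window = T·E[λ|data] = 8·410/41 = 80.

80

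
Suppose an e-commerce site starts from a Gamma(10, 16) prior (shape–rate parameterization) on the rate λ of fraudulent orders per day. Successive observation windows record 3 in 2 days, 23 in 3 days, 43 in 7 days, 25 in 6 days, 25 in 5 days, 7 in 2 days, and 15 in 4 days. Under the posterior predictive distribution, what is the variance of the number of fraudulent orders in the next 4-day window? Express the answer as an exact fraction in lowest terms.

Total count: 3 + 23 + 43 + 25 + 25 + 7 + 15 = 141.
Total exposure: 2 + 3 + 7 + 6 + 5 + 2 + 4 = 29 days.
By Gamma–Poisson conjugacy, the posterior is Gamma(α + Σx, β + Σt) = Gamma(10 + 141, 16 + 29) = Gamma(151, 45).
The posterior predictive for a window of length T is Negative Binomial with variance T·α'·(β'+T)/β'² = 4·151·49/2025 = 29596/2025.

29596/2025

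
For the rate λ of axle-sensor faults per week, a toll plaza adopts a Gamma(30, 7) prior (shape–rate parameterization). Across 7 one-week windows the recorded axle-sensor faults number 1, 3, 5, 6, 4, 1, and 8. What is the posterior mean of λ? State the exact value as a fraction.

29/7

Total count: 1 + 3 + 5 + 6 + 4 + 1 + 8 = 28.
Total exposure: 7 weeks.
Gamma(α, β) with Poisson data over total exposure Σt gives posterior Gamma(α+Σx, β+Σt) = Gamma(58, 14).
Posterior mean = α'/β' = 58/14 = 29/7.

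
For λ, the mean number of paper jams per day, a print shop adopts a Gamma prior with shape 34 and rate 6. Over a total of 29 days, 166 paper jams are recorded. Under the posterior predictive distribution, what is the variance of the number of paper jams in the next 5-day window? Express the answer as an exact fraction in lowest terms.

1600/49

Total count 166 over total exposure 29 days.
Gamma(α, β) with Poisson data over total exposure Σt gives posterior Gamma(α+Σx, β+Σt) = Gamma(200, 35).
The posterior predictive for a window of length T is Negative Binomial with variance T·α'·(β'+T)/β'² = 5·200·40/1225 = 1600/49.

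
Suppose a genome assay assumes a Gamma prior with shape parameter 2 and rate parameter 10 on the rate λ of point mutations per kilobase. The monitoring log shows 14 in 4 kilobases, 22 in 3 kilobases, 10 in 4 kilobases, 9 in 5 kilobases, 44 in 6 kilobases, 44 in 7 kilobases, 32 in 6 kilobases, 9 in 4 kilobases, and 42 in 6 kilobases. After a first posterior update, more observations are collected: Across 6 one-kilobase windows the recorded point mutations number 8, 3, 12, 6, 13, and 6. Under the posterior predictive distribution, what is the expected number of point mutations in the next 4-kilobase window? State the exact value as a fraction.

Total count: 14 + 22 + 10 + 9 + 44 + 44 + 32 + 9 + 42 = 226.
Total exposure: 4 + 3 + 4 + 5 + 6 + 7 + 6 + 4 + 6 = 45 kilobases.
After the first batch: Gamma(2 + 226, 10 + 45) = Gamma(228, 55).
Total count: 8 + 3 + 12 + 6 + 13 + 6 = 48.
Total exposure: 6 kilobases.
After the second batch: Gamma(228 + 48, 55 + 6) = Gamma(276, 61).
Predictive mean over a 4-kilobase window = T·E[λ|data] = 4·276/61 = 1104/61.

1104/61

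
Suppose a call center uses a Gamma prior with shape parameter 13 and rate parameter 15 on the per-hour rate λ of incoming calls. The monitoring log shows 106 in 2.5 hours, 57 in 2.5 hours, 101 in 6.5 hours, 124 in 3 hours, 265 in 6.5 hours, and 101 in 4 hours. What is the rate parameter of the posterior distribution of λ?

40

Total count: 106 + 57 + 101 + 124 + 265 + 101 = 754.
Total exposure: 2.5 + 2.5 + 6.5 + 3 + 6.5 + 4 = 25 hours.
Conjugate update: add total count to the shape and total exposure to the rate, giving Gamma(767, 40).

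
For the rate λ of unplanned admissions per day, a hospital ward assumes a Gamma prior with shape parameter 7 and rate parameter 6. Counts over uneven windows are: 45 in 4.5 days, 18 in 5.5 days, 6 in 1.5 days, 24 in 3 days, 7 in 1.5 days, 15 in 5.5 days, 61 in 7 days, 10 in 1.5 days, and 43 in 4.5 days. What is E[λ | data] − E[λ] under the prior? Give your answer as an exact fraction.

Total count: 45 + 18 + 6 + 24 + 7 + 15 + 61 + 10 + 43 = 229.
Total exposure: 4.5 + 5.5 + 1.5 + 3 + 1.5 + 5.5 + 7 + 1.5 + 4.5 = 34.5 days.
By Gamma–Poisson conjugacy, the posterior is Gamma(α + Σx, β + Σt) = Gamma(7 + 229, 6 + 34.5) = Gamma(236, 81/2).
Posterior mean = 236/(81/2) = 472/81; prior mean = 7/6 = 7/6. Difference = 472/81 − 7/6 = 755/162.

755/162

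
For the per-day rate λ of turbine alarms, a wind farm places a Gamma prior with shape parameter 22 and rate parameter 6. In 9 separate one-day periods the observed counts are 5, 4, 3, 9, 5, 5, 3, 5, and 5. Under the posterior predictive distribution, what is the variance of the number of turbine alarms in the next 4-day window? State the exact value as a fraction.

1672/75

Total count: 5 + 4 + 3 + 9 + 5 + 5 + 3 + 5 + 5 = 44.
Total exposure: 9 days.
The Gamma prior is conjugate for the Poisson rate, so λ | data ~ Gamma(22+44, 6+9) = Gamma(66, 15).
The posterior predictive for a window of length T is Negative Binomial with variance T·α'·(β'+T)/β'² = 4·66·19/225 = 1672/75.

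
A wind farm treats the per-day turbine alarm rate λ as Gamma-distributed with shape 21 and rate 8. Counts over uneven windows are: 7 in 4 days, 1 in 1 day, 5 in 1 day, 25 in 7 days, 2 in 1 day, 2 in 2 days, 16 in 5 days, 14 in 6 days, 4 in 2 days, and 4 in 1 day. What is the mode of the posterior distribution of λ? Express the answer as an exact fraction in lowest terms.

50/19

Total count: 7 + 1 + 5 + 25 + 2 + 2 + 16 + 14 + 4 + 4 = 80.
Total exposure: 4 + 1 + 1 + 7 + 1 + 2 + 5 + 6 + 2 + 1 = 30 days.
By Gamma–Poisson conjugacy, the posterior is Gamma(α + Σx, β + Σt) = Gamma(21 + 80, 8 + 30) = Gamma(101, 38).
Posterior mode = (α'−1)/β' = 100/38 = 50/19.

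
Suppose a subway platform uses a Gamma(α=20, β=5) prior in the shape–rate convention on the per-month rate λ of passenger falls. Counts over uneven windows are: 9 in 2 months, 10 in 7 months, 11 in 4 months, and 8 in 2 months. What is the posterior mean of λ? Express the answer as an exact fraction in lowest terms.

Total count: 9 + 10 + 11 + 8 = 38.
Total exposure: 2 + 7 + 4 + 2 = 15 months.
Gamma(α, β) with Poisson data over total exposure Σt gives posterior Gamma(α+Σx, β+Σt) = Gamma(58, 20).
Posterior mean = α'/β' = 58/20 = 29/10.

29/10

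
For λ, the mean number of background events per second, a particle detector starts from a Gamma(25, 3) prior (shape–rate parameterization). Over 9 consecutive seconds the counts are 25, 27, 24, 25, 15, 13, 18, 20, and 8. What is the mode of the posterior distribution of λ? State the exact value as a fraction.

199/12

Total count: 25 + 27 + 24 + 25 + 15 + 13 + 18 + 20 + 8 = 175.
Total exposure: 9 seconds.
The Gamma prior is conjugate for the Poisson rate, so λ | data ~ Gamma(25+175, 3+9) = Gamma(200, 12).
Posterior mode = (α'−1)/β' = 199/12.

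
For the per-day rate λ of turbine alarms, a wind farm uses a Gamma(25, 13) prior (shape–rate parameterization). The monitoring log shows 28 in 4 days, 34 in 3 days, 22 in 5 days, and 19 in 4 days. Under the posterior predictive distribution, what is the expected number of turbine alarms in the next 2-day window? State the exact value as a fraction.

256/29

Total count: 28 + 34 + 22 + 19 = 103.
Total exposure: 4 + 3 + 5 + 4 = 16 days.
The Gamma prior is conjugate for the Poisson rate, so λ | data ~ Gamma(25+103, 13+16) = Gamma(128, 29).
Predictive mean over a 2-day window = T·E[λ|data] = 2·128/29 = 256/29.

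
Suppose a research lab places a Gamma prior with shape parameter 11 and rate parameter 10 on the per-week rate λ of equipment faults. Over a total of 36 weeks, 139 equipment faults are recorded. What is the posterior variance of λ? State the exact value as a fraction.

Total count 139 over total exposure 36 weeks.
The Gamma prior is conjugate for the Poisson rate, so λ | data ~ Gamma(11+139, 10+36) = Gamma(150, 46).
Posterior variance = α'/β'² = 150/2116 = 75/1058.

75/1058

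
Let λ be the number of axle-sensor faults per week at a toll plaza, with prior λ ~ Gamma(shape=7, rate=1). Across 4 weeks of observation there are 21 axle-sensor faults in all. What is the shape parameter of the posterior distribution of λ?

28

Total count 21 over total exposure 4 weeks.
Gamma(α, β) with Poisson data over total exposure Σt gives posterior Gamma(α+Σx, β+Σt) = Gamma(28, 5).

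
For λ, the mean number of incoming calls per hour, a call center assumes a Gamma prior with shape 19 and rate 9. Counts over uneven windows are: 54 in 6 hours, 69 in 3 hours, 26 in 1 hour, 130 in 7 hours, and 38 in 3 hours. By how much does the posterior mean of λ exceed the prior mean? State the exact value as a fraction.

Total count: 54 + 69 + 26 + 130 + 38 = 317.
Total exposure: 6 + 3 + 1 + 7 + 3 = 20 hours.
By Gamma–Poisson conjugacy, the posterior is Gamma(α + Σx, β + Σt) = Gamma(19 + 317, 9 + 20) = Gamma(336, 29).
Posterior mean = 336/29 = 336/29; prior mean = 19/9 = 19/9. Difference = 336/29 − 19/9 = 2473/261.

2473/261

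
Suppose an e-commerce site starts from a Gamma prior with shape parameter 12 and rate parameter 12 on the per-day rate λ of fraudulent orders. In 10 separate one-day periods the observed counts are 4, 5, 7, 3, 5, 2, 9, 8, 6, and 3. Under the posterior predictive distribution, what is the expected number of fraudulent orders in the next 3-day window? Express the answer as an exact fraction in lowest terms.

Total count: 4 + 5 + 7 + 3 + 5 + 2 + 9 + 8 + 6 + 3 = 52.
Total exposure: 10 days.
Gamma(α, β) with Poisson data over total exposure Σt gives posterior Gamma(α+Σx, β+Σt) = Gamma(64, 22).
Predictive mean over a 3-day window = T·E[λ|data] = 3·64/22 = 96/11.

96/11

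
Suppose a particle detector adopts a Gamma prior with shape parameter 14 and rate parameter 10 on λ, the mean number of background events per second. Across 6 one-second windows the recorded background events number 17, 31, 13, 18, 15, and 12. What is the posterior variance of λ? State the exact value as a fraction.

15/32

Total count: 17 + 31 + 13 + 18 + 15 + 12 = 106.
Total exposure: 6 seconds.
The Gamma prior is conjugate for the Poisson rate, so λ | data ~ Gamma(14+106, 10+6) = Gamma(120, 16).
Posterior variance = α'/β'² = 120/256 = 15/32.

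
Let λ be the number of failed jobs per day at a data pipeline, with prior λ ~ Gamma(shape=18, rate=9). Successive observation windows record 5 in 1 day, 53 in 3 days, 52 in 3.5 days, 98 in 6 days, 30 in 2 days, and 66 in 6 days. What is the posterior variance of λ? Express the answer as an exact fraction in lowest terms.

Total count: 5 + 53 + 52 + 98 + 30 + 66 = 304.
Total exposure: 1 + 3 + 3.5 + 6 + 2 + 6 = 21.5 days.
The Gamma prior is conjugate for the Poisson rate, so λ | data ~ Gamma(18+304, 9+21.5) = Gamma(322, 61/2).
Posterior variance = α'/β'² = 322/(3721/4) = 1288/3721.

1288/3721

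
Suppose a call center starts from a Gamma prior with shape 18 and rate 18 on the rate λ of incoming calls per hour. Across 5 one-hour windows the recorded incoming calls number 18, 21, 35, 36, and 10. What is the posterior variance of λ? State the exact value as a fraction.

6/23

Total count: 18 + 21 + 35 + 36 + 10 = 120.
Total exposure: 5 hours.
The Gamma prior is conjugate for the Poisson rate, so λ | data ~ Gamma(18+120, 18+5) = Gamma(138, 23).
Posterior variance = α'/β'² = 138/529 = 6/23.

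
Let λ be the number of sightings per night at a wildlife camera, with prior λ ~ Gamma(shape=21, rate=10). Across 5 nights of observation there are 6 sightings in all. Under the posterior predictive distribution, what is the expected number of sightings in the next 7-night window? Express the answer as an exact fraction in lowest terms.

Total count 6 over total exposure 5 nights.
By Gamma–Poisson conjugacy, the posterior is Gamma(α + Σx, β + Σt) = Gamma(21 + 6, 10 + 5) = Gamma(27, 15).
Predictive mean over a 7-night window = T·E[λ|data] = 7·27/15 = 63/5.

63/5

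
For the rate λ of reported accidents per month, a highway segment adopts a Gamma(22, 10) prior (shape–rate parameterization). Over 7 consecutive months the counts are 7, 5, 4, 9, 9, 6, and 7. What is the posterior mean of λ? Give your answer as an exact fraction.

69/17

Total count: 7 + 5 + 4 + 9 + 9 + 6 + 7 = 47.
Total exposure: 7 months.
Gamma(α, β) with Poisson data over total exposure Σt gives posterior Gamma(α+Σx, β+Σt) = Gamma(69, 17).
Posterior mean = α'/β' = 69/17.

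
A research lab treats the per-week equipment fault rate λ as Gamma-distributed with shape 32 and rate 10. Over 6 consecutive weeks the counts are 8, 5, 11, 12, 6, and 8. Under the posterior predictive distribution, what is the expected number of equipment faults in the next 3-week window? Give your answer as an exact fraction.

Total count: 8 + 5 + 11 + 12 + 6 + 8 = 50.
Total exposure: 6 weeks.
The Gamma prior is conjugate for the Poisson rate, so λ | data ~ Gamma(32+50, 10+6) = Gamma(82, 16).
Predictive mean over a 3-week window = T·E[λ|data] = 3·82/16 = 123/8.

123/8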